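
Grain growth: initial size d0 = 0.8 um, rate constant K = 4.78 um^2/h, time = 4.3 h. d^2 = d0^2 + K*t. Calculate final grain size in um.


d^2 = 0.8^2 + 4.78*4.3 = 21.194
d = sqrt(21.194) = 4.6 um

4.6


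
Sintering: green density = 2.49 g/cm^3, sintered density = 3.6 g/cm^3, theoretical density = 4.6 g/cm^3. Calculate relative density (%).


Relative = 3.6 / 4.6 * 100 = 78.3%

78.3


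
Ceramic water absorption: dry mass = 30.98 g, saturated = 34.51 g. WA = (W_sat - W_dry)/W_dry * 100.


WA = (34.51 - 30.98) / 30.98 * 100 = 11.39%

11.39


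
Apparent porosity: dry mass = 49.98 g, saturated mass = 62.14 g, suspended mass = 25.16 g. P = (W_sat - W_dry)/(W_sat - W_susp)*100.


P = (62.14 - 49.98) / (62.14 - 25.16) * 100 = 12.16 / 36.98 * 100 = 32.9%

32.9


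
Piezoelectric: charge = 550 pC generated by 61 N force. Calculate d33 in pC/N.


d33 = 550 / 61 = 9.0 pC/N

9.0


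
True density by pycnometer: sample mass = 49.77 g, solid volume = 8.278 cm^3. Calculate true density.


TD = 49.77 / 8.278 = 6.012 g/cm^3

6.012


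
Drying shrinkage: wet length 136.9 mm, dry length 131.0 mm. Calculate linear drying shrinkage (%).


DS = (136.9 - 131.0) / 136.9 * 100 = 4.31%

4.31


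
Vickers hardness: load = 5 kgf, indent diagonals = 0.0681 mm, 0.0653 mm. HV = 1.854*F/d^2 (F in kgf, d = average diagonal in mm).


d_avg = (0.0681+0.0653)/2 = 0.0667 mm
HV = 1.854*5/0.0667^2 = 2084

2084


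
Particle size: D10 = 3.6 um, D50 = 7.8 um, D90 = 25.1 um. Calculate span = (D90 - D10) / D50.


Span = (25.1 - 3.6) / 7.8 = 21.5 / 7.8 = 2.756

2.756


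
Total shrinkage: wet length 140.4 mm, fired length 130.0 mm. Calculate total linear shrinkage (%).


TS = (140.4 - 130.0) / 140.4 * 100 = 7.41%

7.41


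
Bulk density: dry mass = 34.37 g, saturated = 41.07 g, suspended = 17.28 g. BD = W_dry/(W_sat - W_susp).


BD = 34.37 / (41.07 - 17.28) = 34.37 / 23.79 = 1.445 g/cm^3

1.445


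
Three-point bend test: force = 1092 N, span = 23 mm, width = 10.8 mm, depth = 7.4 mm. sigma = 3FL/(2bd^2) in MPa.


sigma = 3*1092*23/(2*10.8*7.4^2) = 63.7 MPa

63.7


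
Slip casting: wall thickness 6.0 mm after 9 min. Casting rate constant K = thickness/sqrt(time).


K = 6.0 / sqrt(9) = 6.0 / 3.0 = 2.0 mm/min^0.5

2.0


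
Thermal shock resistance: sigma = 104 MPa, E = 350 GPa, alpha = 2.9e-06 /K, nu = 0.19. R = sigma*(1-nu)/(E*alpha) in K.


R = 104*(1-0.19)/(350*1000*2.9e-06) = 83 K

83


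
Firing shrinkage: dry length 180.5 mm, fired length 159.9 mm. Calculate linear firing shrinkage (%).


FS = (180.5 - 159.9) / 180.5 * 100 = 11.41%

11.41


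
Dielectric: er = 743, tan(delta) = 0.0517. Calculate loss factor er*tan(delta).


Loss = 743 * 0.0517 = 38.413

38.413


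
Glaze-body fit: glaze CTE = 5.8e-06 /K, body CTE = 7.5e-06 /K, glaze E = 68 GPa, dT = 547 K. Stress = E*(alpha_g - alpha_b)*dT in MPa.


Stress = 68*1000*(5.8e-06 - 7.5e-06)*547 = -63.2 MPa

-63.2


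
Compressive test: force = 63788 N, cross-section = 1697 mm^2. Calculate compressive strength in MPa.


CS = 63788 / 1697 = 37.6 MPa

37.6


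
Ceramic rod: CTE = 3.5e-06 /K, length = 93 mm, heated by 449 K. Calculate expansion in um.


dL = 3.5e-06 * 93 * 449 * 1000 = 146.15 um

146.15


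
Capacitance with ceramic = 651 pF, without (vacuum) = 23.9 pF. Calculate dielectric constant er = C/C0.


er = 651 / 23.9 = 27.24

27.24


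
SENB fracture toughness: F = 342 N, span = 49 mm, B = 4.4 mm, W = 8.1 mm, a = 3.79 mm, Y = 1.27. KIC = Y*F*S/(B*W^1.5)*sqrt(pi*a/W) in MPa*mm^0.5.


KIC = 1.27*342*49/(4.4*8.1^1.5)*sqrt(pi*3.79/8.1) = 254.39

254.39


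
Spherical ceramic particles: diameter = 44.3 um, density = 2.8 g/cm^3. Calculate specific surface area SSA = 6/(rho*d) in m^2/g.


SSA = 6 / (2.8 * 44.3) = 0.048 m^2/g

0.048


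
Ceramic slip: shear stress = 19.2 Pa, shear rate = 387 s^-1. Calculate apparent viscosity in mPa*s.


eta = tau/gamma * 1000 = 19.2/387 * 1000 = 49.6 mPa*s

49.6


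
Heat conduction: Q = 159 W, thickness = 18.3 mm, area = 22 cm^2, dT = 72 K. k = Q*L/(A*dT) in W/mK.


k = 159*18.3/1000/(22/10000*72) = 18.37 W/mK

18.37


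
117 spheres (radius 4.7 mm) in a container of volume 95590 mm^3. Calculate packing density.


V_sphere = 4/3*pi*4.7^3 = 434.8928 mm^3
Total V = 117*434.8928 = 50882.4576 mm^3
PD = 50882.4576 / 95590 = 0.532

0.532


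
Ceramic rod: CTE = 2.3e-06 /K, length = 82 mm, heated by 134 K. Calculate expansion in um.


dL = 2.3e-06 * 82 * 134 * 1000 = 25.272 um

25.272


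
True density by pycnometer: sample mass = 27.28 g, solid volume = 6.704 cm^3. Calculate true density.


TD = 27.28 / 6.704 = 4.069 g/cm^3

4.069


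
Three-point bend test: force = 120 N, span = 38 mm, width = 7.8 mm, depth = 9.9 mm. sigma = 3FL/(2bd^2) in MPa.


sigma = 3*120*38/(2*7.8*9.9^2) = 8.9 MPa

8.9


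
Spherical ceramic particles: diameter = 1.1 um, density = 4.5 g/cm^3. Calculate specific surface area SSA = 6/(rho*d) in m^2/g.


SSA = 6 / (4.5 * 1.1) = 1.212 m^2/g

1.212


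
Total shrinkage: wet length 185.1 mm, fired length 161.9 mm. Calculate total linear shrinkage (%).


TS = (185.1 - 161.9) / 185.1 * 100 = 12.53%

12.53


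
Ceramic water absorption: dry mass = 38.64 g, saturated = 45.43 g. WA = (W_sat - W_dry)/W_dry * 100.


WA = (45.43 - 38.64) / 38.64 * 100 = 17.57%

17.57


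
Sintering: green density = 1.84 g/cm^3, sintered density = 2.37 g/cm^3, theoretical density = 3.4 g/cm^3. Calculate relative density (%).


Relative = 2.37 / 3.4 * 100 = 69.7%

69.7


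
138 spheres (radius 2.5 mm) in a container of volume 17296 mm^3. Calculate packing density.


V_sphere = 4/3*pi*2.5^3 = 65.4498 mm^3
Total V = 138*65.4498 = 9032.0724 mm^3
PD = 9032.0724 / 17296 = 0.522

0.522


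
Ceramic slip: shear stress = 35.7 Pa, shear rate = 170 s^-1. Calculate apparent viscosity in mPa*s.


eta = tau/gamma * 1000 = 35.7/170 * 1000 = 210.0 mPa*s

210.0


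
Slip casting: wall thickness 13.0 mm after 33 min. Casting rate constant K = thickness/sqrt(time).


K = 13.0 / sqrt(33) = 13.0 / 5.7446 = 2.263 mm/min^0.5

2.263


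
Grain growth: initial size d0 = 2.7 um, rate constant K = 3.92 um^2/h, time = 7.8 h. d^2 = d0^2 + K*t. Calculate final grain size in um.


d^2 = 2.7^2 + 3.92*7.8 = 37.866
d = sqrt(37.866) = 6.15 um

6.15


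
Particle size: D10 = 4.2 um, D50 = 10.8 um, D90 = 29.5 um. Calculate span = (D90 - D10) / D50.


Span = (29.5 - 4.2) / 10.8 = 25.3 / 10.8 = 2.343

2.343


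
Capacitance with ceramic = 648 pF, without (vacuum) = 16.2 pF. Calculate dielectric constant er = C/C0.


er = 648 / 16.2 = 40.0

40.0


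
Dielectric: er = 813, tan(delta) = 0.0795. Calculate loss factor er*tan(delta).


Loss = 813 * 0.0795 = 64.634

64.634


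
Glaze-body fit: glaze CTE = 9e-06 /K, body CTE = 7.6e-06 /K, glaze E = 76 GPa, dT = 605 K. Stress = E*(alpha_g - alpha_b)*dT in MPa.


Stress = 76*1000*(9e-06 - 7.6e-06)*605 = 64.4 MPa

64.4


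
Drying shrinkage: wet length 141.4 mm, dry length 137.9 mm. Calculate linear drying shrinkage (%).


DS = (141.4 - 137.9) / 141.4 * 100 = 2.48%

2.48


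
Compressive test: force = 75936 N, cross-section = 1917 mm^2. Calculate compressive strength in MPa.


CS = 75936 / 1917 = 39.6 MPa

39.6


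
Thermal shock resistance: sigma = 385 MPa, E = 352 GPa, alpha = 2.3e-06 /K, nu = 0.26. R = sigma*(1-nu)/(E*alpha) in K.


R = 385*(1-0.26)/(352*1000*2.3e-06) = 352 K

352


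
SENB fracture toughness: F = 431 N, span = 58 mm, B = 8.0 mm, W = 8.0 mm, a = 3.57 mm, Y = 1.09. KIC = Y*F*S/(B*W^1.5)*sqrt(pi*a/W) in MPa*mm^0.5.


KIC = 1.09*431*58/(8.0*8.0^1.5)*sqrt(pi*3.57/8.0) = 178.23

178.23


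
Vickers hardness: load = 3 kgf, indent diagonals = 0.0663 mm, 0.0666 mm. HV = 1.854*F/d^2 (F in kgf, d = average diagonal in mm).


d_avg = (0.0663+0.0666)/2 = 0.06645 mm
HV = 1.854*3/0.06645^2 = 1260

1260


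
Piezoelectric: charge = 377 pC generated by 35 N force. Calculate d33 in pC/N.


d33 = 377 / 35 = 10.8 pC/N

10.8


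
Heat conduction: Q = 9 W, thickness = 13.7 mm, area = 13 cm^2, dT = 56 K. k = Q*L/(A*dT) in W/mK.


k = 9*13.7/1000/(13/10000*56) = 1.69 W/mK

1.69


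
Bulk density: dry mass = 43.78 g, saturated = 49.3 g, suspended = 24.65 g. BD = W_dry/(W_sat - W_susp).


BD = 43.78 / (49.3 - 24.65) = 43.78 / 24.65 = 1.776 g/cm^3

1.776


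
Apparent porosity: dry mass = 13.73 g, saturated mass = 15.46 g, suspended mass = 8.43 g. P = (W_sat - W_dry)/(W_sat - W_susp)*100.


P = (15.46 - 13.73) / (15.46 - 8.43) * 100 = 1.73 / 7.03 * 100 = 24.6%

24.6


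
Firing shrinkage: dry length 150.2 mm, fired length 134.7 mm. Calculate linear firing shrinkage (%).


FS = (150.2 - 134.7) / 150.2 * 100 = 10.32%

10.32


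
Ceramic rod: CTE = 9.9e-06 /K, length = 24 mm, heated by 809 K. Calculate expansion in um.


dL = 9.9e-06 * 24 * 809 * 1000 = 192.218 um

192.218


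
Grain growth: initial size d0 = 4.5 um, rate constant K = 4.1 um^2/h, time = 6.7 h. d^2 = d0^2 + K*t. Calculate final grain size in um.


d^2 = 4.5^2 + 4.1*6.7 = 47.72
d = sqrt(47.72) = 6.91 um

6.91


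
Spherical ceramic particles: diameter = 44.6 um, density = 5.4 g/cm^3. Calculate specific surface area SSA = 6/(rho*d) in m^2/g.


SSA = 6 / (5.4 * 44.6) = 0.025 m^2/g

0.025


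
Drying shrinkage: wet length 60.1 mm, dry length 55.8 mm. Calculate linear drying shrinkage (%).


DS = (60.1 - 55.8) / 60.1 * 100 = 7.15%

7.15


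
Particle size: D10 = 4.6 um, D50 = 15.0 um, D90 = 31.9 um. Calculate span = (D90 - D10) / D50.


Span = (31.9 - 4.6) / 15.0 = 27.3 / 15.0 = 1.82

1.82


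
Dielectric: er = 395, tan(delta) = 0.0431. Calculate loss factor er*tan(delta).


Loss = 395 * 0.0431 = 17.025

17.025


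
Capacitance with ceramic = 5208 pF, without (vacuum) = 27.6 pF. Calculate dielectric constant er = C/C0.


er = 5208 / 27.6 = 188.7

188.7


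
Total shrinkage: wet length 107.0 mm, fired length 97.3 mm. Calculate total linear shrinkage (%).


TS = (107.0 - 97.3) / 107.0 * 100 = 9.07%

9.07


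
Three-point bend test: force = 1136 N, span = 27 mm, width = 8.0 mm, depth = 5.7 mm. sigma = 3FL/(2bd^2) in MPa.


sigma = 3*1136*27/(2*8.0*5.7^2) = 177.0 MPa

177.0


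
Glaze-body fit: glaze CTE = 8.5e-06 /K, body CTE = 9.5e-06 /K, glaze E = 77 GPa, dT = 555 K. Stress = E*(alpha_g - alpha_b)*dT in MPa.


Stress = 77*1000*(8.5e-06 - 9.5e-06)*555 = -42.7 MPa

-42.7


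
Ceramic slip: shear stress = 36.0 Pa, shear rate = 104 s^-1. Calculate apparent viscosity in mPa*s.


eta = tau/gamma * 1000 = 36.0/104 * 1000 = 346.2 mPa*s

346.2


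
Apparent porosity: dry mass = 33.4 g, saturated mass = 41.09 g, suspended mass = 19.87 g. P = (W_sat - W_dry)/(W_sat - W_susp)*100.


P = (41.09 - 33.4) / (41.09 - 19.87) * 100 = 7.69 / 21.22 * 100 = 36.2%

36.2


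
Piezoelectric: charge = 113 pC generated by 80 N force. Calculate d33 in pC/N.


d33 = 113 / 80 = 1.4 pC/N

1.4


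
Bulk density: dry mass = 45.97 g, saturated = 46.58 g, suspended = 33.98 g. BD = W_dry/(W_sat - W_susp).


BD = 45.97 / (46.58 - 33.98) = 45.97 / 12.6 = 3.648 g/cm^3

3.648


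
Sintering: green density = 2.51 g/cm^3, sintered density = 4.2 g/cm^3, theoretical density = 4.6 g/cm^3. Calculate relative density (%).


Relative = 4.2 / 4.6 * 100 = 91.3%

91.3


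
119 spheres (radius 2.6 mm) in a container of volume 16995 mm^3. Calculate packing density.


V_sphere = 4/3*pi*2.6^3 = 73.6222 mm^3
Total V = 119*73.6222 = 8761.0418 mm^3
PD = 8761.0418 / 16995 = 0.516

0.516


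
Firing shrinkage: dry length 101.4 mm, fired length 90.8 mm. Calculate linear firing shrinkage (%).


FS = (101.4 - 90.8) / 101.4 * 100 = 10.45%

10.45


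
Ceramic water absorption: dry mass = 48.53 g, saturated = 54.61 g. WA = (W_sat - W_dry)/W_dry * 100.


WA = (54.61 - 48.53) / 48.53 * 100 = 12.53%

12.53


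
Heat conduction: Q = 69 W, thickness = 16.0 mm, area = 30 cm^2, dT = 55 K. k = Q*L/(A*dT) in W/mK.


k = 69*16.0/1000/(30/10000*55) = 6.69 W/mK

6.69


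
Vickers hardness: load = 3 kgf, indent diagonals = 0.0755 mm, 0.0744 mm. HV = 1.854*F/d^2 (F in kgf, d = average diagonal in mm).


d_avg = (0.0755+0.0744)/2 = 0.07495 mm
HV = 1.854*3/0.07495^2 = 990

990


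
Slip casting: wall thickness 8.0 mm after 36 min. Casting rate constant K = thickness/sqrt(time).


K = 8.0 / sqrt(36) = 8.0 / 6.0 = 1.333 mm/min^0.5

1.333


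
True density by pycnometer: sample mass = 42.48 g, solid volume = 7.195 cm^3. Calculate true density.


TD = 42.48 / 7.195 = 5.904 g/cm^3

5.904


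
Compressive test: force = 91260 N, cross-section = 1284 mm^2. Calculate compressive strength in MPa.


CS = 91260 / 1284 = 71.1 MPa

71.1


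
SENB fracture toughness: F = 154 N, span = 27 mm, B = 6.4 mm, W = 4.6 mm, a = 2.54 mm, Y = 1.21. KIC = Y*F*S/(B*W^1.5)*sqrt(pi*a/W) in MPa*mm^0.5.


KIC = 1.21*154*27/(6.4*4.6^1.5)*sqrt(pi*2.54/4.6) = 104.95

104.95


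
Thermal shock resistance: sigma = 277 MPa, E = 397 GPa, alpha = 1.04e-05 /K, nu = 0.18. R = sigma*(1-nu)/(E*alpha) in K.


R = 277*(1-0.18)/(397*1000*1.04e-05) = 55 K

55


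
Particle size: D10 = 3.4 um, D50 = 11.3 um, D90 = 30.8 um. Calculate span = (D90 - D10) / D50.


Span = (30.8 - 3.4) / 11.3 = 27.4 / 11.3 = 2.425

2.425


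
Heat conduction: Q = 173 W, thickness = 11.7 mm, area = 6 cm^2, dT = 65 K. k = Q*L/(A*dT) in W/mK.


k = 173*11.7/1000/(6/10000*65) = 51.9 W/mK

51.9


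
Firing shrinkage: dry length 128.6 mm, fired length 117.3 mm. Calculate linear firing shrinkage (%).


FS = (128.6 - 117.3) / 128.6 * 100 = 8.79%

8.79


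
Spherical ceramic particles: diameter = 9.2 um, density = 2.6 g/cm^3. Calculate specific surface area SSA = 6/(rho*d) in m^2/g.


SSA = 6 / (2.6 * 9.2) = 0.251 m^2/g

0.251


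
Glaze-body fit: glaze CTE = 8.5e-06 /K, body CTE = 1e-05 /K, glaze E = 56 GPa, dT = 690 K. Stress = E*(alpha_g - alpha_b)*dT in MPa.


Stress = 56*1000*(8.5e-06 - 1e-05)*690 = -58.0 MPa

-58.0


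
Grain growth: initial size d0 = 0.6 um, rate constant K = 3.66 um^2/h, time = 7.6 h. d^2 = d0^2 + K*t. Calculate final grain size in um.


d^2 = 0.6^2 + 3.66*7.6 = 28.176
d = sqrt(28.176) = 5.31 um

5.31


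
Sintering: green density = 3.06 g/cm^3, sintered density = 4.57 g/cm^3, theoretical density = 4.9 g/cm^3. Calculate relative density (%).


Relative = 4.57 / 4.9 * 100 = 93.3%

93.3


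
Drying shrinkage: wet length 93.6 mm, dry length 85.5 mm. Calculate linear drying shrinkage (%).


DS = (93.6 - 85.5) / 93.6 * 100 = 8.65%

8.65


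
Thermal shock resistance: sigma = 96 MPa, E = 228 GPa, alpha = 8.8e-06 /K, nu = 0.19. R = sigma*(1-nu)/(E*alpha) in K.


R = 96*(1-0.19)/(228*1000*8.8e-06) = 39 K

39


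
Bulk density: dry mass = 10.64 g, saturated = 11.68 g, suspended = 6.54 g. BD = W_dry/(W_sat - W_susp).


BD = 10.64 / (11.68 - 6.54) = 10.64 / 5.14 = 2.07 g/cm^3

2.07


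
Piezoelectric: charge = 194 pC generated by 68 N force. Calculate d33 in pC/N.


d33 = 194 / 68 = 2.9 pC/N

2.9


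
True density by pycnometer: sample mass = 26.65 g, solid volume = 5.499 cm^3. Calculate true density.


TD = 26.65 / 5.499 = 4.846 g/cm^3

4.846


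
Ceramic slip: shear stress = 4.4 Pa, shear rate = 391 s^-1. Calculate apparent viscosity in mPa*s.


eta = tau/gamma * 1000 = 4.4/391 * 1000 = 11.3 mPa*s

11.3


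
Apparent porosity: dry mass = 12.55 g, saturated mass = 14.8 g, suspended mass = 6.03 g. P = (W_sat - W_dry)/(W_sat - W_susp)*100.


P = (14.8 - 12.55) / (14.8 - 6.03) * 100 = 2.25 / 8.77 * 100 = 25.7%

25.7


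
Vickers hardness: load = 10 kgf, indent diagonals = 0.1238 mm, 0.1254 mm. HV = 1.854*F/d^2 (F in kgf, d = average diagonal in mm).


d_avg = (0.1238+0.1254)/2 = 0.1246 mm
HV = 1.854*10/0.1246^2 = 1194

1194


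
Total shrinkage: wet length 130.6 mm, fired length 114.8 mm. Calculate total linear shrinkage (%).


TS = (130.6 - 114.8) / 130.6 * 100 = 12.1%

12.1


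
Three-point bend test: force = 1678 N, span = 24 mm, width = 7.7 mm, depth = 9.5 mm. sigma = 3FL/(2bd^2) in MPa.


sigma = 3*1678*24/(2*7.7*9.5^2) = 86.9 MPa

86.9


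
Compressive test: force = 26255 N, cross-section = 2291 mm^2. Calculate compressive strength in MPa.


CS = 26255 / 2291 = 11.5 MPa

11.5


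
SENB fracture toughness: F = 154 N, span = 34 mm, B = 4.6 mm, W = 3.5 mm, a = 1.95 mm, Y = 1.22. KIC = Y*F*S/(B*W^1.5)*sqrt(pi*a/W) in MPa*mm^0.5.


KIC = 1.22*154*34/(4.6*3.5^1.5)*sqrt(pi*1.95/3.5) = 280.58

280.58


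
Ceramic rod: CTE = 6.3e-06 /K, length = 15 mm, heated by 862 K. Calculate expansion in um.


dL = 6.3e-06 * 15 * 862 * 1000 = 81.459 um

81.459


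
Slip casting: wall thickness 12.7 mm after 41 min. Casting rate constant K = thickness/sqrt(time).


K = 12.7 / sqrt(41) = 12.7 / 6.4031 = 1.983 mm/min^0.5

1.983


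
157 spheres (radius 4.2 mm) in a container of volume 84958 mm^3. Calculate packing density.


V_sphere = 4/3*pi*4.2^3 = 310.3391 mm^3
Total V = 157*310.3391 = 48723.2387 mm^3
PD = 48723.2387 / 84958 = 0.573

0.573


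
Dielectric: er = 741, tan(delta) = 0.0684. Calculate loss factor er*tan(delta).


Loss = 741 * 0.0684 = 50.684

50.684


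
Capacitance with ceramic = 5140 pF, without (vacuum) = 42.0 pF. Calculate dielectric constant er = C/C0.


er = 5140 / 42.0 = 122.38

122.38


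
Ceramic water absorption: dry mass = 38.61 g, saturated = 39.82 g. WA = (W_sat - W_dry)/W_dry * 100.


WA = (39.82 - 38.61) / 38.61 * 100 = 3.13%

3.13


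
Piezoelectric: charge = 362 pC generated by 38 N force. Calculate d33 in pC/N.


d33 = 362 / 38 = 9.5 pC/N

9.5


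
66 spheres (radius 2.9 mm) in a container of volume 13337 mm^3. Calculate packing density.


V_sphere = 4/3*pi*2.9^3 = 102.1604 mm^3
Total V = 66*102.1604 = 6742.5864 mm^3
PD = 6742.5864 / 13337 = 0.506

0.506


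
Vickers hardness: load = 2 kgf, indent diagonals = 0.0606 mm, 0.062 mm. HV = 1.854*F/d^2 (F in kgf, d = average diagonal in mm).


d_avg = (0.0606+0.062)/2 = 0.0613 mm
HV = 1.854*2/0.0613^2 = 987

987


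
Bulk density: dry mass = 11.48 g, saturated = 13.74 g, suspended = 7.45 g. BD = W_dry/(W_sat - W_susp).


BD = 11.48 / (13.74 - 7.45) = 11.48 / 6.29 = 1.825 g/cm^3

1.825


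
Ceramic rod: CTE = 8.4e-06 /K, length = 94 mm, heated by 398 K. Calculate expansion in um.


dL = 8.4e-06 * 94 * 398 * 1000 = 314.261 um

314.261


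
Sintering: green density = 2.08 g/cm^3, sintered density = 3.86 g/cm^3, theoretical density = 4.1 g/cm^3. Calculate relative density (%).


Relative = 3.86 / 4.1 * 100 = 94.1%

94.1


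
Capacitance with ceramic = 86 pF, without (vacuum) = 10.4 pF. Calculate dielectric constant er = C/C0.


er = 86 / 10.4 = 8.27

8.27


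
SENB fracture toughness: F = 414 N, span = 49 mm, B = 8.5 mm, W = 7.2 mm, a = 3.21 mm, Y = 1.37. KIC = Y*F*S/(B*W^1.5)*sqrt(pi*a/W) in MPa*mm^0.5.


KIC = 1.37*414*49/(8.5*7.2^1.5)*sqrt(pi*3.21/7.2) = 200.29

200.29


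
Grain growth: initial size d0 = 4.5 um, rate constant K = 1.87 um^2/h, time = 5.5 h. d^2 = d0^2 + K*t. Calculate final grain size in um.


d^2 = 4.5^2 + 1.87*5.5 = 30.535
d = sqrt(30.535) = 5.53 um

5.53


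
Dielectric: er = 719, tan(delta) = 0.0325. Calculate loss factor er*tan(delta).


Loss = 719 * 0.0325 = 23.368

23.368


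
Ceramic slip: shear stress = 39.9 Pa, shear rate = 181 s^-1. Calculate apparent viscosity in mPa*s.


eta = tau/gamma * 1000 = 39.9/181 * 1000 = 220.4 mPa*s

220.4


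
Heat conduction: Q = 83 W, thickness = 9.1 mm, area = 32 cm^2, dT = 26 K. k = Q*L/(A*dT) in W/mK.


k = 83*9.1/1000/(32/10000*26) = 9.08 W/mK

9.08


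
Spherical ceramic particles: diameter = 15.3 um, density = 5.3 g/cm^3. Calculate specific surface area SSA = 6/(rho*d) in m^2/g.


SSA = 6 / (5.3 * 15.3) = 0.074 m^2/g

0.074


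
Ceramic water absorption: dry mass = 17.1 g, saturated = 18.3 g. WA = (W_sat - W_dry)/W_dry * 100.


WA = (18.3 - 17.1) / 17.1 * 100 = 7.02%

7.02


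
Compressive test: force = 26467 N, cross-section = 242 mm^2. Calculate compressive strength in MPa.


CS = 26467 / 242 = 109.4 MPa

109.4


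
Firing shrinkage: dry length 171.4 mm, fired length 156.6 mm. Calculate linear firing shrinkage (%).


FS = (171.4 - 156.6) / 171.4 * 100 = 8.63%

8.63


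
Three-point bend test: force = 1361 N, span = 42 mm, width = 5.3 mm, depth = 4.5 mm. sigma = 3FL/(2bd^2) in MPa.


sigma = 3*1361*42/(2*5.3*4.5^2) = 798.9 MPa

798.9


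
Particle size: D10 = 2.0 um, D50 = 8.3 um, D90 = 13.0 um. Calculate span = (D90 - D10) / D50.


Span = (13.0 - 2.0) / 8.3 = 11.0 / 8.3 = 1.325

1.325


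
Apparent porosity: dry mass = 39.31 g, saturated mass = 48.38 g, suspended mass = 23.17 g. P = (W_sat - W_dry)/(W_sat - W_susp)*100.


P = (48.38 - 39.31) / (48.38 - 23.17) * 100 = 9.07 / 25.21 * 100 = 36.0%

36.0


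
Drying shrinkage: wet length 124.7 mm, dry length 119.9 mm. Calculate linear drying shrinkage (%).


DS = (124.7 - 119.9) / 124.7 * 100 = 3.85%

3.85


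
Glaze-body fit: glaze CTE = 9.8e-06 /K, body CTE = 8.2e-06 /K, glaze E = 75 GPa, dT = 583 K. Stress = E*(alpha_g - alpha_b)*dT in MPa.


Stress = 75*1000*(9.8e-06 - 8.2e-06)*583 = 70.0 MPa

70.0


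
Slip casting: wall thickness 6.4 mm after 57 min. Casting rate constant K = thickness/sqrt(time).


K = 6.4 / sqrt(57) = 6.4 / 7.5498 = 0.848 mm/min^0.5

0.848


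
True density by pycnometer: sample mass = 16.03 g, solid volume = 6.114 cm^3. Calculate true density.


TD = 16.03 / 6.114 = 2.622 g/cm^3

2.622


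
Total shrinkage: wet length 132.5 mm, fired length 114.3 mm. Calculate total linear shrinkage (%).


TS = (132.5 - 114.3) / 132.5 * 100 = 13.74%

13.74


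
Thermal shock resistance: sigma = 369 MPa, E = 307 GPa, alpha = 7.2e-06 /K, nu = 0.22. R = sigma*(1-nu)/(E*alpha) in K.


R = 369*(1-0.22)/(307*1000*7.2e-06) = 130 K

130


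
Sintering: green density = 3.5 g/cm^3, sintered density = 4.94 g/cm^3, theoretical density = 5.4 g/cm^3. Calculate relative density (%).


Relative = 4.94 / 5.4 * 100 = 91.5%

91.5


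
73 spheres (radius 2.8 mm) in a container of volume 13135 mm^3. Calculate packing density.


V_sphere = 4/3*pi*2.8^3 = 91.9523 mm^3
Total V = 73*91.9523 = 6712.5179 mm^3
PD = 6712.5179 / 13135 = 0.511

0.511


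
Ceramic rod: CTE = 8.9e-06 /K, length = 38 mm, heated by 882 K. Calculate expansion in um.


dL = 8.9e-06 * 38 * 882 * 1000 = 298.292 um

298.292


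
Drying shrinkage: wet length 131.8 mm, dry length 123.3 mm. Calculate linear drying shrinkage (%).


DS = (131.8 - 123.3) / 131.8 * 100 = 6.45%

6.45


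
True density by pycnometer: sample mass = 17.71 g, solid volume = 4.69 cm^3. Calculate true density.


TD = 17.71 / 4.69 = 3.776 g/cm^3

3.776


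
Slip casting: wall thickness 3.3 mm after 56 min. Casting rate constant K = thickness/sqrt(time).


K = 3.3 / sqrt(56) = 3.3 / 7.4833 = 0.441 mm/min^0.5

0.441


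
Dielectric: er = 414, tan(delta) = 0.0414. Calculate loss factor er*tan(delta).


Loss = 414 * 0.0414 = 17.14

17.14


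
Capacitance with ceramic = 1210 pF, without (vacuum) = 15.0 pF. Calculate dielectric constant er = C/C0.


er = 1210 / 15.0 = 80.67

80.67


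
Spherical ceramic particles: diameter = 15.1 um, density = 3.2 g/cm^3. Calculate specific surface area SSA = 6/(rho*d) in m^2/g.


SSA = 6 / (3.2 * 15.1) = 0.124 m^2/g

0.124


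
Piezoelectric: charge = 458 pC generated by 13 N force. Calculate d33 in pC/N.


d33 = 458 / 13 = 35.2 pC/N

35.2


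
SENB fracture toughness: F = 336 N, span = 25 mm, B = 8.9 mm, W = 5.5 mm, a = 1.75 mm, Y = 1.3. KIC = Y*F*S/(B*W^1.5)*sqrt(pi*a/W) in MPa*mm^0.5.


KIC = 1.3*336*25/(8.9*5.5^1.5)*sqrt(pi*1.75/5.5) = 95.1

95.1


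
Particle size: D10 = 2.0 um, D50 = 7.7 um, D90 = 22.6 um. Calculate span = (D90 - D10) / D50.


Span = (22.6 - 2.0) / 7.7 = 20.6 / 7.7 = 2.675

2.675


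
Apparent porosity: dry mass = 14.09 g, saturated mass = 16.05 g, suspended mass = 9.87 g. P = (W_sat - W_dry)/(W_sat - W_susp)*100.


P = (16.05 - 14.09) / (16.05 - 9.87) * 100 = 1.96 / 6.18 * 100 = 31.7%

31.7


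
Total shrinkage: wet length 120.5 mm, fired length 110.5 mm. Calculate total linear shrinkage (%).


TS = (120.5 - 110.5) / 120.5 * 100 = 8.3%

8.3


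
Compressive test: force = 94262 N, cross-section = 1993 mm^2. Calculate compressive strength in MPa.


CS = 94262 / 1993 = 47.3 MPa

47.3


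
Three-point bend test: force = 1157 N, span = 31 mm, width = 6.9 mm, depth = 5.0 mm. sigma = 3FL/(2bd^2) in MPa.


sigma = 3*1157*31/(2*6.9*5.0^2) = 311.9 MPa

311.9


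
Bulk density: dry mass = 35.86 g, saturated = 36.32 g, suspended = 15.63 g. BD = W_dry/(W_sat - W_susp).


BD = 35.86 / (36.32 - 15.63) = 35.86 / 20.69 = 1.733 g/cm^3

1.733


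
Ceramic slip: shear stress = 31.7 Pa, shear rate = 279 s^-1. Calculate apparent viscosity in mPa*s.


eta = tau/gamma * 1000 = 31.7/279 * 1000 = 113.6 mPa*s

113.6


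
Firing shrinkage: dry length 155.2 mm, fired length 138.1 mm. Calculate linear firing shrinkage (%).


FS = (155.2 - 138.1) / 155.2 * 100 = 11.02%

11.02


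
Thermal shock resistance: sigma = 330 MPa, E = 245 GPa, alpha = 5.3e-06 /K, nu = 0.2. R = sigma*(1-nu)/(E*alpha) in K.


R = 330*(1-0.2)/(245*1000*5.3e-06) = 203 K

203


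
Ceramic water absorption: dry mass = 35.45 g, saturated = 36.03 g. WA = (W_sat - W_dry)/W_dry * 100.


WA = (36.03 - 35.45) / 35.45 * 100 = 1.64%

1.64


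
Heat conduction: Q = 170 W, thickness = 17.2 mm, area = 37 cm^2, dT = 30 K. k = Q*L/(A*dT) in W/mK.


k = 170*17.2/1000/(37/10000*30) = 26.34 W/mK

26.34


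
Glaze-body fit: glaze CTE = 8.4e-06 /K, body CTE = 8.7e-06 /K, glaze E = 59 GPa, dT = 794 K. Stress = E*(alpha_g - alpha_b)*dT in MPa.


Stress = 59*1000*(8.4e-06 - 8.7e-06)*794 = -14.1 MPa

-14.1


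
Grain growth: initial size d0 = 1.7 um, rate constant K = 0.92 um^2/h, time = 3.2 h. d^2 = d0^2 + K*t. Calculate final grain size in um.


d^2 = 1.7^2 + 0.92*3.2 = 5.834
d = sqrt(5.834) = 2.42 um

2.42


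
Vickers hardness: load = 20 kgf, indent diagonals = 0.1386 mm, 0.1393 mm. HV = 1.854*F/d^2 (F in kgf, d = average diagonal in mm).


d_avg = (0.1386+0.1393)/2 = 0.13895 mm
HV = 1.854*20/0.13895^2 = 1921

1921


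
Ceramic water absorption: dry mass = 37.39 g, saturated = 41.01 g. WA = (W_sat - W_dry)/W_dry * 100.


WA = (41.01 - 37.39) / 37.39 * 100 = 9.68%

9.68


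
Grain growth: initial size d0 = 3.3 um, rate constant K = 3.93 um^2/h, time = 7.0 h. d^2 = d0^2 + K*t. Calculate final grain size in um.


d^2 = 3.3^2 + 3.93*7.0 = 38.4
d = sqrt(38.4) = 6.2 um

6.2


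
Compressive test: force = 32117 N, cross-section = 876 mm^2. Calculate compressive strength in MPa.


CS = 32117 / 876 = 36.7 MPa

36.7


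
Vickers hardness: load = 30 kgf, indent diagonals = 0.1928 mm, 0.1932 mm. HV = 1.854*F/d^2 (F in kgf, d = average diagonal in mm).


d_avg = (0.1928+0.1932)/2 = 0.193 mm
HV = 1.854*30/0.193^2 = 1493

1493


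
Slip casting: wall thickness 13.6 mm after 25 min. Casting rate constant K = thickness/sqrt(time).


K = 13.6 / sqrt(25) = 13.6 / 5.0 = 2.72 mm/min^0.5

2.72


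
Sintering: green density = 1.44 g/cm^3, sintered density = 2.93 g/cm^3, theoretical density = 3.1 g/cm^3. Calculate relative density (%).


Relative = 2.93 / 3.1 * 100 = 94.5%

94.5


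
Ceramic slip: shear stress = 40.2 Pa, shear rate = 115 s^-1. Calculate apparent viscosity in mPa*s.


eta = tau/gamma * 1000 = 40.2/115 * 1000 = 349.6 mPa*s

349.6


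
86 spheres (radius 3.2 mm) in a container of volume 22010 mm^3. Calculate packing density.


V_sphere = 4/3*pi*3.2^3 = 137.2583 mm^3
Total V = 86*137.2583 = 11804.2138 mm^3
PD = 11804.2138 / 22010 = 0.536

0.536


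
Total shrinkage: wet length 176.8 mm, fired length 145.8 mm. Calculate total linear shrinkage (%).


TS = (176.8 - 145.8) / 176.8 * 100 = 17.53%

17.53


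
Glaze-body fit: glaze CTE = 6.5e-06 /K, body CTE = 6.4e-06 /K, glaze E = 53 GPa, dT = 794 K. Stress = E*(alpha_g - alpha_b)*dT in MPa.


Stress = 53*1000*(6.5e-06 - 6.4e-06)*794 = 4.2 MPa

4.2


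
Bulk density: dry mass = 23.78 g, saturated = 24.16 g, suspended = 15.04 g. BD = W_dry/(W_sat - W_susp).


BD = 23.78 / (24.16 - 15.04) = 23.78 / 9.12 = 2.607 g/cm^3

2.607


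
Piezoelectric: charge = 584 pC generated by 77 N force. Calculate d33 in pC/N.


d33 = 584 / 77 = 7.6 pC/N

7.6


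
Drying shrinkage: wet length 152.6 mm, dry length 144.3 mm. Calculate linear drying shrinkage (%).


DS = (152.6 - 144.3) / 152.6 * 100 = 5.44%

5.44


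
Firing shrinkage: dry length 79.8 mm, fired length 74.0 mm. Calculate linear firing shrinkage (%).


FS = (79.8 - 74.0) / 79.8 * 100 = 7.27%

7.27


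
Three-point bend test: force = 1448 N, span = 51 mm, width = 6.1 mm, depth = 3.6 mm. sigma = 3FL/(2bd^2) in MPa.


sigma = 3*1448*51/(2*6.1*3.6^2) = 1401.2 MPa

1401.2


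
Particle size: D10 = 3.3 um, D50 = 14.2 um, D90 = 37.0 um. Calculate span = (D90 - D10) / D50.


Span = (37.0 - 3.3) / 14.2 = 33.7 / 14.2 = 2.373

2.373


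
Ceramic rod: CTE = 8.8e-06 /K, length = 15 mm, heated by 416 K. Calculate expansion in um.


dL = 8.8e-06 * 15 * 416 * 1000 = 54.912 um

54.912


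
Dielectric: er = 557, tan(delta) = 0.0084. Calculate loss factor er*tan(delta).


Loss = 557 * 0.0084 = 4.679

4.679


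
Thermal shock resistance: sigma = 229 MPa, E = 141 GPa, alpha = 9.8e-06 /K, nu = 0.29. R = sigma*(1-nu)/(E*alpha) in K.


R = 229*(1-0.29)/(141*1000*9.8e-06) = 118 K

118


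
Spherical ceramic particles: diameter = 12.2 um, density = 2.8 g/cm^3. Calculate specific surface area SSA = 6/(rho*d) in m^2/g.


SSA = 6 / (2.8 * 12.2) = 0.176 m^2/g

0.176


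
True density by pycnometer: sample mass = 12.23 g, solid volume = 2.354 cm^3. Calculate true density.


TD = 12.23 / 2.354 = 5.195 g/cm^3

5.195


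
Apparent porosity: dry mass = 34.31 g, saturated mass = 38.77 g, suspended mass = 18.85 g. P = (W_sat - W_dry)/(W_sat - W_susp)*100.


P = (38.77 - 34.31) / (38.77 - 18.85) * 100 = 4.46 / 19.92 * 100 = 22.4%

22.4


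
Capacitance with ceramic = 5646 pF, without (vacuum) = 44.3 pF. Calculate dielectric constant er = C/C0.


er = 5646 / 44.3 = 127.45

127.45


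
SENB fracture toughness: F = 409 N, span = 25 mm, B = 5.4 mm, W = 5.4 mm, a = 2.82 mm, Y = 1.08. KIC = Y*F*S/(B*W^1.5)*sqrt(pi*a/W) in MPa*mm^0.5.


KIC = 1.08*409*25/(5.4*5.4^1.5)*sqrt(pi*2.82/5.4) = 208.74

208.74


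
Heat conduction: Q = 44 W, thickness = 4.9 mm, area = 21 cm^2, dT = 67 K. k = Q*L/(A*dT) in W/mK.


k = 44*4.9/1000/(21/10000*67) = 1.53 W/mK

1.53


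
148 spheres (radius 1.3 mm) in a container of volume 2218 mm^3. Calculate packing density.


V_sphere = 4/3*pi*1.3^3 = 9.2028 mm^3
Total V = 148*9.2028 = 1362.0144 mm^3
PD = 1362.0144 / 2218 = 0.614

0.614


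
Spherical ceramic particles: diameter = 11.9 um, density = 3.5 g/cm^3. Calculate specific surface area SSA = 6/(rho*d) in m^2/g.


SSA = 6 / (3.5 * 11.9) = 0.144 m^2/g

0.144


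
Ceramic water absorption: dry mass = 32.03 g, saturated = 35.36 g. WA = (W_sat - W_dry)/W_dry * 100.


WA = (35.36 - 32.03) / 32.03 * 100 = 10.4%

10.4


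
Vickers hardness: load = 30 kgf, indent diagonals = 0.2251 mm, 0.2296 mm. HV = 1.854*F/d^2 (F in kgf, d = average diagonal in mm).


d_avg = (0.2251+0.2296)/2 = 0.22735 mm
HV = 1.854*30/0.22735^2 = 1076

1076


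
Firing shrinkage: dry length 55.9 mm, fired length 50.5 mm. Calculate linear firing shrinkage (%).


FS = (55.9 - 50.5) / 55.9 * 100 = 9.66%

9.66


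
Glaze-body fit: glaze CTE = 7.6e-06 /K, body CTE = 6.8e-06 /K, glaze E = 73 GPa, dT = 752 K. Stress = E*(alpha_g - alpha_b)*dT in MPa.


Stress = 73*1000*(7.6e-06 - 6.8e-06)*752 = 43.9 MPa

43.9


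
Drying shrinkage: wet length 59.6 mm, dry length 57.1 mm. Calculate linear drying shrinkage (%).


DS = (59.6 - 57.1) / 59.6 * 100 = 4.19%

4.19


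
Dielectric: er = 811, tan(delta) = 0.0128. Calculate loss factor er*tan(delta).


Loss = 811 * 0.0128 = 10.381

10.381


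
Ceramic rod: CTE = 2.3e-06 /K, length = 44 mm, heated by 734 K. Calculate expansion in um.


dL = 2.3e-06 * 44 * 734 * 1000 = 74.281 um

74.281


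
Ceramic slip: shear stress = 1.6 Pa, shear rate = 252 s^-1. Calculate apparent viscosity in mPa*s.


eta = tau/gamma * 1000 = 1.6/252 * 1000 = 6.3 mPa*s

6.3


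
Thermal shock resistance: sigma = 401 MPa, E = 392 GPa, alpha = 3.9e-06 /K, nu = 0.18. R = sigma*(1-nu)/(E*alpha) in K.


R = 401*(1-0.18)/(392*1000*3.9e-06) = 215 K

215


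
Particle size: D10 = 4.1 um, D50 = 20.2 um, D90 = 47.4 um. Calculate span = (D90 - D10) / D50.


Span = (47.4 - 4.1) / 20.2 = 43.3 / 20.2 = 2.144

2.144


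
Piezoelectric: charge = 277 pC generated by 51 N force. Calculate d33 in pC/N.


d33 = 277 / 51 = 5.4 pC/N

5.4


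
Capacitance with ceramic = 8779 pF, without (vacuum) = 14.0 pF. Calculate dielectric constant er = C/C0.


er = 8779 / 14.0 = 627.07

627.07


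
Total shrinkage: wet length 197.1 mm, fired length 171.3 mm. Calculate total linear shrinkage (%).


TS = (197.1 - 171.3) / 197.1 * 100 = 13.09%

13.09


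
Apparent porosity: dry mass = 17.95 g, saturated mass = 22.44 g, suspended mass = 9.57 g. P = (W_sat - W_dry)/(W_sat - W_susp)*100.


P = (22.44 - 17.95) / (22.44 - 9.57) * 100 = 4.49 / 12.87 * 100 = 34.9%

34.9


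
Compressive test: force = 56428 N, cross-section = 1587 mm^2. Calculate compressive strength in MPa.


CS = 56428 / 1587 = 35.6 MPa

35.6


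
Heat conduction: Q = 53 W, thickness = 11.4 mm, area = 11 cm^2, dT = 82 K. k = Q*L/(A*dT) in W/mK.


k = 53*11.4/1000/(11/10000*82) = 6.7 W/mK

6.7


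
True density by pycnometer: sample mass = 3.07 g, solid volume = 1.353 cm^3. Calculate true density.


TD = 3.07 / 1.353 = 2.269 g/cm^3

2.269


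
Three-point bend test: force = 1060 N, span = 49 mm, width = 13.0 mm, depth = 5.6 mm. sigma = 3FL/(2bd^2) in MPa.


sigma = 3*1060*49/(2*13.0*5.6^2) = 191.1 MPa

191.1


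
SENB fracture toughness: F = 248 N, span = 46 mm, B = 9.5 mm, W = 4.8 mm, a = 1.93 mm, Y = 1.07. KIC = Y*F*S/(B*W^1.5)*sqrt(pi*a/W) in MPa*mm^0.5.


KIC = 1.07*248*46/(9.5*4.8^1.5)*sqrt(pi*1.93/4.8) = 137.32

137.32


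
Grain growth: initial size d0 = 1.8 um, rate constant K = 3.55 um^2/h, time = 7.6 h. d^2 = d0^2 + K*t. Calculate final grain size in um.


d^2 = 1.8^2 + 3.55*7.6 = 30.22
d = sqrt(30.22) = 5.5 um

5.5


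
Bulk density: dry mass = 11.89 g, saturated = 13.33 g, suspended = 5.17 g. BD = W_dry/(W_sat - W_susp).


BD = 11.89 / (13.33 - 5.17) = 11.89 / 8.16 = 1.457 g/cm^3

1.457


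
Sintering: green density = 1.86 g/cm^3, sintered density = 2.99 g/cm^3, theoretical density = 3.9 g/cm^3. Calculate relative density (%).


Relative = 2.99 / 3.9 * 100 = 76.7%

76.7


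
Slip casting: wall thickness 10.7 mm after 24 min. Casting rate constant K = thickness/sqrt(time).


K = 10.7 / sqrt(24) = 10.7 / 4.899 = 2.184 mm/min^0.5

2.184


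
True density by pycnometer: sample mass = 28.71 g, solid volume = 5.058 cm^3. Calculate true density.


TD = 28.71 / 5.058 = 5.676 g/cm^3

5.676


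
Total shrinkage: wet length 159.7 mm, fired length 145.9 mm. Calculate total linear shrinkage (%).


TS = (159.7 - 145.9) / 159.7 * 100 = 8.64%

8.64


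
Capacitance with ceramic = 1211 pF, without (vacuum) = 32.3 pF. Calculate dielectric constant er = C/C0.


er = 1211 / 32.3 = 37.49

37.49


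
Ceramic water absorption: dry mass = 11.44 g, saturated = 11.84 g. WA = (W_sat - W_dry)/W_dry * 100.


WA = (11.84 - 11.44) / 11.44 * 100 = 3.5%

3.5


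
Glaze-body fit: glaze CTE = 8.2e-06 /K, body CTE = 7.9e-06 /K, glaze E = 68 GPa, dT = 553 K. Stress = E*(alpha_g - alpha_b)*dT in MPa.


Stress = 68*1000*(8.2e-06 - 7.9e-06)*553 = 11.3 MPa

11.3


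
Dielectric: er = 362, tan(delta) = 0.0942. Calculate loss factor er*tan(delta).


Loss = 362 * 0.0942 = 34.1

34.1


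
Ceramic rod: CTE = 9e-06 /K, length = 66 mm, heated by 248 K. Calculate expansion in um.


dL = 9e-06 * 66 * 248 * 1000 = 147.312 um

147.312


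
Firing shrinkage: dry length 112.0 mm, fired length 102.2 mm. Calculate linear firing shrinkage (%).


FS = (112.0 - 102.2) / 112.0 * 100 = 8.75%

8.75


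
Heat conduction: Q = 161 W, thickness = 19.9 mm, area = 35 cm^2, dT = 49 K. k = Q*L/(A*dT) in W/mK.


k = 161*19.9/1000/(35/10000*49) = 18.68 W/mK

18.68


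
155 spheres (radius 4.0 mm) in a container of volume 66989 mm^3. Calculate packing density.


V_sphere = 4/3*pi*4.0^3 = 268.0826 mm^3
Total V = 155*268.0826 = 41552.803 mm^3
PD = 41552.803 / 66989 = 0.62

0.62


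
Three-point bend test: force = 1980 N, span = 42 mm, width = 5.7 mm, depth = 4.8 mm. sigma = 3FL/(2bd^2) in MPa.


sigma = 3*1980*42/(2*5.7*4.8^2) = 949.8 MPa

949.8


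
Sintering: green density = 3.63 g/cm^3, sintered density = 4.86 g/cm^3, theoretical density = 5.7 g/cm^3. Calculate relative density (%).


Relative = 4.86 / 5.7 * 100 = 85.3%

85.3


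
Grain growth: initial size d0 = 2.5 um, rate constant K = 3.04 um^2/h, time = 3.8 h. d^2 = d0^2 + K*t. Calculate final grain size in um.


d^2 = 2.5^2 + 3.04*3.8 = 17.802
d = sqrt(17.802) = 4.22 um

4.22


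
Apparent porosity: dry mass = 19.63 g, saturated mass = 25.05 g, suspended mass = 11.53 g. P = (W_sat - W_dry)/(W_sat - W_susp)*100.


P = (25.05 - 19.63) / (25.05 - 11.53) * 100 = 5.42 / 13.52 * 100 = 40.1%

40.1


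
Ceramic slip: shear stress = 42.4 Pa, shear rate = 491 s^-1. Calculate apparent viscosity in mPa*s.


eta = tau/gamma * 1000 = 42.4/491 * 1000 = 86.4 mPa*s

86.4


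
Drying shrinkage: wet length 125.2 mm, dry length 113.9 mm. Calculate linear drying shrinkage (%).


DS = (125.2 - 113.9) / 125.2 * 100 = 9.03%

9.03


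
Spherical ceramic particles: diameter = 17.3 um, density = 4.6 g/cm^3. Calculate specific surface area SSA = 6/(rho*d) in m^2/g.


SSA = 6 / (4.6 * 17.3) = 0.075 m^2/g

0.075


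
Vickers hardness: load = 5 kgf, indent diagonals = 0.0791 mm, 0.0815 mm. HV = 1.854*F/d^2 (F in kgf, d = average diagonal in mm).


d_avg = (0.0791+0.0815)/2 = 0.0803 mm
HV = 1.854*5/0.0803^2 = 1438

1438


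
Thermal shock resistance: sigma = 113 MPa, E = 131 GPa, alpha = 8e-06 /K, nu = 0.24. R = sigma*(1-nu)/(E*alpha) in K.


R = 113*(1-0.24)/(131*1000*8e-06) = 82 K

82


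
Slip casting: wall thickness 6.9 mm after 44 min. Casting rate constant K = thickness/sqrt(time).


K = 6.9 / sqrt(44) = 6.9 / 6.6332 = 1.04 mm/min^0.5

1.04


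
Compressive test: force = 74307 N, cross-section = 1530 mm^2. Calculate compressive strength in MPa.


CS = 74307 / 1530 = 48.6 MPa

48.6


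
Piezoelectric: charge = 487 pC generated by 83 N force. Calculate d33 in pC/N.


d33 = 487 / 83 = 5.9 pC/N

5.9


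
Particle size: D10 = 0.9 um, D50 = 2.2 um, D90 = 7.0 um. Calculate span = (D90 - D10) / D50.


Span = (7.0 - 0.9) / 2.2 = 6.1 / 2.2 = 2.773

2.773


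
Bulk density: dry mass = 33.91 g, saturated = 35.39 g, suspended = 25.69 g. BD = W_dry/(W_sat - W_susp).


BD = 33.91 / (35.39 - 25.69) = 33.91 / 9.7 = 3.496 g/cm^3

3.496


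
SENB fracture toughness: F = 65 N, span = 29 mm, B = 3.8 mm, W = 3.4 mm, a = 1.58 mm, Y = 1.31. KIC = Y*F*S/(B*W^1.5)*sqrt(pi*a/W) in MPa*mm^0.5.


KIC = 1.31*65*29/(3.8*3.4^1.5)*sqrt(pi*1.58/3.4) = 125.24

125.24
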